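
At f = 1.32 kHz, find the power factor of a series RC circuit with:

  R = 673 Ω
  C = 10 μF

Step 1 — Angular frequency: ω = 2π·f = 2π·1320 = 8294 rad/s.
Step 2 — Component impedances:
  R: Z = R = 673 Ω
  C: Z = 1/(jωC) = -j/(ω·C) = 0 - j12.06 Ω
Step 3 — Series combination: Z_total = R + C = 673 - j12.06 Ω = 673.1∠-1.0° Ω.
Step 4 — Power factor: PF = cos(φ) = Re(Z)/|Z| = 673/673.11 = 0.9998.
Step 5 — Type: Im(Z) = -12.06 ⇒ leading (phase φ = -1.0°).

PF = 0.9998 (leading, φ = -1.0°)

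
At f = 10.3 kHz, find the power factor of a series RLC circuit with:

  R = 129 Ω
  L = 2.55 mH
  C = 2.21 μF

Step 1 — Angular frequency: ω = 2π·f = 2π·1.03e+04 = 6.472e+04 rad/s.
Step 2 — Component impedances:
  R: Z = R = 129 Ω
  L: Z = jωL = j·6.472e+04·0.00255 = 0 + j165 Ω
  C: Z = 1/(jωC) = -j/(ω·C) = 0 - j6.992 Ω
Step 3 — Series combination: Z_total = R + L + C = 129 + j158 Ω = 204∠50.8° Ω.
Step 4 — Power factor: PF = cos(φ) = Re(Z)/|Z| = 129/204.001 = 0.6323.
Step 5 — Type: Im(Z) = 158 ⇒ lagging (phase φ = 50.8°).

PF = 0.6323 (lagging, φ = 50.8°)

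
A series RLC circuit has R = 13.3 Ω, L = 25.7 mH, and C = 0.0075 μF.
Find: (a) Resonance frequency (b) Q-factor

Step 1 — Resonance condition Im(Z)=0 gives ω₀ = 1/√(LC).
Step 2 — ω₀ = 1/√(0.0257·7.5e-09) = 7.203e+04 rad/s.
Step 3 — f₀ = ω₀/(2π) = 1.146e+04 Hz.
Step 4 — Series Q: Q = ω₀L/R = 7.203e+04·0.0257/13.3 = 139.2.

(a) f₀ = 1.146e+04 Hz  (b) Q = 139.2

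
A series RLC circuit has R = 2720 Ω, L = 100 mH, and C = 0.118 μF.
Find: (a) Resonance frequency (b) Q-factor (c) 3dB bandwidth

Step 1 — Resonance: ω₀ = 1/√(LC) = 1/√(0.1·1.18e-07) = 9206 rad/s.
Step 2 — f₀ = ω₀/(2π) = 1465 Hz.
Step 3 — Series Q: Q = ω₀L/R = 9206·0.1/2720 = 0.3384.
Step 4 — Bandwidth: Δω = ω₀/Q = 2.72e+04 rad/s; BW = Δω/(2π) = 4329 Hz.

(a) f₀ = 1465 Hz  (b) Q = 0.3384  (c) BW = 4329 Hz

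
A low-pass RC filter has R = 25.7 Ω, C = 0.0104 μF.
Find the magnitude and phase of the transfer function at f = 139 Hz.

Step 1 — Angular frequency: ω = 2π·139 = 873.4 rad/s.
Step 2 — Transfer function: H(jω) = 1/(1 + jωRC).
Step 3 — Denominator: 1 + jωRC = 1 + j·873.4·25.7·1.04e-08 = 1 + j0.0002334.
Step 4 — H = 1 - j0.0002334.
Step 5 — Magnitude: |H| = 1 (-0.0 dB); phase: φ = -0.0°.

|H| = 1 (-0.0 dB), φ = -0.0°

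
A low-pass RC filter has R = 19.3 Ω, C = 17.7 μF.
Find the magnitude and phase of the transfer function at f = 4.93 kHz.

Step 1 — Angular frequency: ω = 2π·4930 = 3.098e+04 rad/s.
Step 2 — Transfer function: H(jω) = 1/(1 + jωRC).
Step 3 — Denominator: 1 + jωRC = 1 + j·3.098e+04·19.3·1.77e-05 = 1 + j10.58.
Step 4 — H = 0.008852 - j0.09367.
Step 5 — Magnitude: |H| = 0.09408 (-20.5 dB); phase: φ = -84.6°.

|H| = 0.09408 (-20.5 dB), φ = -84.6°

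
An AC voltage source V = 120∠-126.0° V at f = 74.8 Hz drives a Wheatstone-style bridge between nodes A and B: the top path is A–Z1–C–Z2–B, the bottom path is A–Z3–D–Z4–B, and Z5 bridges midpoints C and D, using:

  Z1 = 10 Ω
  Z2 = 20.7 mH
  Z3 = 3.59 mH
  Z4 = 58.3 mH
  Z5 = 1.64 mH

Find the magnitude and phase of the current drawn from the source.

Step 1 — Angular frequency: ω = 2π·f = 2π·74.8 = 470 rad/s.
Step 2 — Component impedances:
  Z1: Z = R = 10 Ω
  Z2: Z = jωL = j·470·0.0207 = 0 + j9.729 Ω
  Z3: Z = jωL = j·470·0.00359 = 0 + j1.687 Ω
  Z4: Z = jωL = j·470·0.0583 = 0 + j27.4 Ω
  Z5: Z = jωL = j·470·0.00164 = 0 + j0.7708 Ω
Step 3 — Bridge requires nodal analysis (the Z5 bridge couples midpoints C and D, so the two paths cannot be reduced to a simple series/parallel combination). Setting node B to ground and injecting 1 A at node A, the 3-node admittance system at A, C, D solves to V_A = Z_AB = 0.4754 + j9.162 Ω = 9.174∠87.0° Ω.
Step 4 — Source phasor: V = 120∠-126.0° V = -70.53 - j97.08 V.
Step 5 — Ohm's law: I = V / Z_total = (-70.53 - j97.08) / (0.4754 + j9.162) = -10.97 + j7.13 A.
Step 6 — Convert to polar: |I| = 13.08 A, ∠I = 147.0°.

I = 13.08∠147.0° A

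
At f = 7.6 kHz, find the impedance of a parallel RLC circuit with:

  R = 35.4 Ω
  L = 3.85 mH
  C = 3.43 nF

Step 1 — Angular frequency: ω = 2π·f = 2π·7600 = 4.775e+04 rad/s.
Step 2 — Component impedances:
  R: Z = R = 35.4 Ω
  L: Z = jωL = j·4.775e+04·0.00385 = 0 + j183.8 Ω
  C: Z = 1/(jωC) = -j/(ω·C) = 0 - j6105 Ω
Step 3 — Parallel combination: 1/Z_total = 1/R + 1/L + 1/C; Z_total = 34.21 + j6.388 Ω = 34.8∠10.6° Ω.

Z = 34.21 + j6.388 Ω = 34.8∠10.6° Ω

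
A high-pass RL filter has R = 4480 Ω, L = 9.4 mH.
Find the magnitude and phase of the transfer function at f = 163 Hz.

Step 1 — Angular frequency: ω = 2π·163 = 1024 rad/s.
Step 2 — Transfer function: H(jω) = jωL/(R + jωL).
Step 3 — Numerator jωL = j·9.627; denominator R + jωL = 4480 + j9.627.
Step 4 — H = 4.618e-06 + j0.002149.
Step 5 — Magnitude: |H| = 0.002149 (-53.4 dB); phase: φ = 89.9°.

|H| = 0.002149 (-53.4 dB), φ = 89.9°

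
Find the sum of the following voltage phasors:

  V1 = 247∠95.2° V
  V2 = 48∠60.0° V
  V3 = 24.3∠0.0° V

Step 1 — Convert each phasor to rectangular form:
  V1 = 247·(cos(95.2°) + j·sin(95.2°)) = -22.39 + j246 V
  V2 = 48·(cos(60.0°) + j·sin(60.0°)) = 24 + j41.57 V
  V3 = 24.3·(cos(0.0°) + j·sin(0.0°)) = 24.3 V
Step 2 — Sum components: V_total = 25.91 + j287.6 V.
Step 3 — Convert to polar: |V_total| = 288.7 V, ∠V_total = 84.9°.

V_total = 288.7∠84.9° V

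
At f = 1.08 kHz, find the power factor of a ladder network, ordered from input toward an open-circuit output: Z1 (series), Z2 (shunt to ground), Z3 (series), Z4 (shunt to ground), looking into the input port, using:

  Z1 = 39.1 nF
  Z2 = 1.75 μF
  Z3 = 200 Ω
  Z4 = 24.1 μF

Step 1 — Angular frequency: ω = 2π·f = 2π·1080 = 6786 rad/s.
Step 2 — Component impedances:
  Z1: Z = 1/(jωC) = -j/(ω·C) = 0 - j3769 Ω
  Z2: Z = 1/(jωC) = -j/(ω·C) = 0 - j84.21 Ω
  Z3: Z = R = 200 Ω
  Z4: Z = 1/(jωC) = -j/(ω·C) = 0 - j6.115 Ω
Step 3 — Ladder network (open output): work backward from the far end, alternating series and parallel combinations. Z_in = 29.45 - j3840 Ω = 3840∠-89.6° Ω.
Step 4 — Power factor: PF = cos(φ) = Re(Z)/|Z| = 29.45/3840 = 0.007669.
Step 5 — Type: Im(Z) = -3840 ⇒ leading (phase φ = -89.6°).

PF = 0.007669 (leading, φ = -89.6°)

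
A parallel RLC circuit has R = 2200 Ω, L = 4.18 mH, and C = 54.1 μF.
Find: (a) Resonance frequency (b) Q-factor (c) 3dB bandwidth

Step 1 — Resonance: ω₀ = 1/√(LC) = 1/√(0.00418·5.41e-05) = 2103 rad/s.
Step 2 — f₀ = ω₀/(2π) = 334.7 Hz.
Step 3 — Parallel Q: Q = R/(ω₀L) = 2200/(2103·0.00418) = 250.3.
Step 4 — Bandwidth: Δω = ω₀/Q = 8.402 rad/s; BW = Δω/(2π) = 1.337 Hz.

(a) f₀ = 334.7 Hz  (b) Q = 250.3  (c) BW = 1.337 Hz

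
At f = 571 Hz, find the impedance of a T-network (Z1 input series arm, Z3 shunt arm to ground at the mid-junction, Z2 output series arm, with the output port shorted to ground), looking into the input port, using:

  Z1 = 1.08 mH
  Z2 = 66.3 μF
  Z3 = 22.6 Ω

Step 1 — Angular frequency: ω = 2π·f = 2π·571 = 3588 rad/s.
Step 2 — Component impedances:
  Z1: Z = jωL = j·3588·0.00108 = 0 + j3.875 Ω
  Z2: Z = 1/(jωC) = -j/(ω·C) = 0 - j4.204 Ω
  Z3: Z = R = 22.6 Ω
Step 3 — With the output port shorted to ground, the output series arm Z2 runs from the junction to ground; the shunt arm Z3 also runs from the junction to ground. They appear in parallel: Z3 || Z2 = 0.7559 - j4.063 Ω.
Step 4 — Series with input arm Z1: Z_in = Z1 + (Z3 || Z2) = 0.7559 - j0.1887 Ω = 0.7791∠-14.0° Ω.

Z = 0.7559 - j0.1887 Ω = 0.7791∠-14.0° Ω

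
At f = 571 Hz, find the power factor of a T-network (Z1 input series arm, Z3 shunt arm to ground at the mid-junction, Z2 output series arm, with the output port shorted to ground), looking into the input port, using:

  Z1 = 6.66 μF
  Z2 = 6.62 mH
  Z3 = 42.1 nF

Step 1 — Angular frequency: ω = 2π·f = 2π·571 = 3588 rad/s.
Step 2 — Component impedances:
  Z1: Z = 1/(jωC) = -j/(ω·C) = 0 - j41.85 Ω
  Z2: Z = jωL = j·3588·0.00662 = 0 + j23.75 Ω
  Z3: Z = 1/(jωC) = -j/(ω·C) = 0 - j6621 Ω
Step 3 — With the output port shorted to ground, the output series arm Z2 runs from the junction to ground; the shunt arm Z3 also runs from the junction to ground. They appear in parallel: Z3 || Z2 = 0 + j23.84 Ω.
Step 4 — Series with input arm Z1: Z_in = Z1 + (Z3 || Z2) = 0 - j18.02 Ω = 18.02∠-90.0° Ω.
Step 5 — Power factor: PF = cos(φ) = Re(Z)/|Z| = 0/18.02 = 0.
Step 6 — Type: Im(Z) = -18.02 ⇒ leading (phase φ = -90.0°).

PF = 0 (leading, φ = -90.0°)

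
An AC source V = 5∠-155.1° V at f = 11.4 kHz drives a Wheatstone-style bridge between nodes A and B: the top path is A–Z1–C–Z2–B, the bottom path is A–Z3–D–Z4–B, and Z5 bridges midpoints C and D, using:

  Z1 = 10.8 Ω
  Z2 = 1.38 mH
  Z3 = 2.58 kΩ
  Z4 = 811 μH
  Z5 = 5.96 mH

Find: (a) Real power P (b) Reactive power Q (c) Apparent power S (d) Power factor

Step 1 — Angular frequency: ω = 2π·f = 2π·1.14e+04 = 7.163e+04 rad/s.
Step 2 — Component impedances:
  Z1: Z = R = 10.8 Ω
  Z2: Z = jωL = j·7.163e+04·0.00138 = 0 + j98.85 Ω
  Z3: Z = R = 2580 Ω
  Z4: Z = jωL = j·7.163e+04·0.000811 = 0 + j58.09 Ω
  Z5: Z = jωL = j·7.163e+04·0.00596 = 0 + j426.9 Ω
Step 3 — Bridge requires nodal analysis (the Z5 bridge couples midpoints C and D, so the two paths cannot be reduced to a simple series/parallel combination). Setting node B to ground and injecting 1 A at node A, the 3-node admittance system at A, C, D solves to V_A = Z_AB = 12.74 + j81.42 Ω = 82.41∠81.1° Ω.
Step 4 — Source phasor: V = 5∠-155.1° V = -4.535 - j2.105 V.
Step 5 — Current: I = V / Z = -0.03374 + j0.05042 A = 0.06067∠123.8° A.
Step 6 — Complex power: S = V·I* = 0.0469 + j0.2997 VA.
Step 7 — Real power: P = Re(S) = 0.0469 W.
Step 8 — Reactive power: Q = Im(S) = 0.2997 VAR.
Step 9 — Apparent power: |S| = 0.3033 VA.
Step 10 — Power factor: PF = P/|S| = 0.1546 (lagging).

(a) P = 0.0469 W  (b) Q = 0.2997 VAR  (c) S = 0.3033 VA  (d) PF = 0.1546 (lagging)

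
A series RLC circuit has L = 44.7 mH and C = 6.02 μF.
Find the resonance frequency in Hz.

Step 1 — Resonance condition Im(Z)=0 gives ω₀ = 1/√(LC).
Step 2 — ω₀ = 1/√(0.0447·6.02e-06) = 1928 rad/s.
Step 3 — f₀ = ω₀/(2π) = 306.8 Hz.

f₀ = 306.8 Hz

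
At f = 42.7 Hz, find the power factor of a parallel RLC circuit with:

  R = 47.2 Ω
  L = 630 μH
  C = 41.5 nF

Step 1 — Angular frequency: ω = 2π·f = 2π·42.7 = 268.3 rad/s.
Step 2 — Component impedances:
  R: Z = R = 47.2 Ω
  L: Z = jωL = j·268.3·0.00063 = 0 + j0.169 Ω
  C: Z = 1/(jωC) = -j/(ω·C) = 0 - j8.981e+04 Ω
Step 3 — Parallel combination: 1/Z_total = 1/R + 1/L + 1/C; Z_total = 0.0006053 + j0.169 Ω = 0.169∠89.8° Ω.
Step 4 — Power factor: PF = cos(φ) = Re(Z)/|Z| = 0.00060527/0.16902 = 0.003581.
Step 5 — Type: Im(Z) = 0.169 ⇒ lagging (phase φ = 89.8°).

PF = 0.003581 (lagging, φ = 89.8°)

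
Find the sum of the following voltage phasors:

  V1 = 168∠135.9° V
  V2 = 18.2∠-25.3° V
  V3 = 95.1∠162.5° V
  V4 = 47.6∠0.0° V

Step 1 — Convert each phasor to rectangular form:
  V1 = 168·(cos(135.9°) + j·sin(135.9°)) = -120.6 + j116.9 V
  V2 = 18.2·(cos(-25.3°) + j·sin(-25.3°)) = 16.45 - j7.778 V
  V3 = 95.1·(cos(162.5°) + j·sin(162.5°)) = -90.7 + j28.6 V
  V4 = 47.6·(cos(0.0°) + j·sin(0.0°)) = 47.6 V
Step 2 — Sum components: V_total = -147.3 + j137.7 V.
Step 3 — Convert to polar: |V_total| = 201.7 V, ∠V_total = 136.9°.

V_total = 201.7∠136.9° V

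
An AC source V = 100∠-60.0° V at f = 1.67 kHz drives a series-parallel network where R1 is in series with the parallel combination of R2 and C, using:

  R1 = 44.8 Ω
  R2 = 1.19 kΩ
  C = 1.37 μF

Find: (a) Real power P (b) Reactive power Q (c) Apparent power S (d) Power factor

Step 1 — Angular frequency: ω = 2π·f = 2π·1670 = 1.049e+04 rad/s.
Step 2 — Component impedances:
  R1: Z = R = 44.8 Ω
  R2: Z = R = 1190 Ω
  C: Z = 1/(jωC) = -j/(ω·C) = 0 - j69.56 Ω
Step 3 — Parallel branch: R2 || C = 1/(1/R2 + 1/C) = 4.053 - j69.33 Ω.
Step 4 — Series with R1: Z_total = R1 + (R2 || C) = 48.85 - j69.33 Ω = 84.81∠-54.8° Ω.
Step 5 — Source phasor: V = 100∠-60.0° V = 50 - j86.6 V.
Step 6 — Current: I = V / Z = 1.174 - j0.1063 A = 1.179∠-5.2° A.
Step 7 — Complex power: S = V·I* = 67.92 - j96.38 VA.
Step 8 — Real power: P = Re(S) = 67.92 W.
Step 9 — Reactive power: Q = Im(S) = -96.38 VAR.
Step 10 — Apparent power: |S| = 117.9 VA.
Step 11 — Power factor: PF = P/|S| = 0.576 (leading).

(a) P = 67.92 W  (b) Q = -96.38 VAR  (c) S = 117.9 VA  (d) PF = 0.576 (leading)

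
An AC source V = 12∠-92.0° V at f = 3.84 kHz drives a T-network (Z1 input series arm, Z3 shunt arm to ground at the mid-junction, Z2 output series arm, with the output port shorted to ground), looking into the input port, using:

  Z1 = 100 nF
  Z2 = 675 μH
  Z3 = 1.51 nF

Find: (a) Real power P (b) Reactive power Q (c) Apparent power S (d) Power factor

Step 1 — Angular frequency: ω = 2π·f = 2π·3840 = 2.413e+04 rad/s.
Step 2 — Component impedances:
  Z1: Z = 1/(jωC) = -j/(ω·C) = 0 - j414.5 Ω
  Z2: Z = jωL = j·2.413e+04·0.000675 = 0 + j16.29 Ω
  Z3: Z = 1/(jωC) = -j/(ω·C) = 0 - j2.745e+04 Ω
Step 3 — With the output port shorted to ground, the output series arm Z2 runs from the junction to ground; the shunt arm Z3 also runs from the junction to ground. They appear in parallel: Z3 || Z2 = 0 + j16.3 Ω.
Step 4 — Series with input arm Z1: Z_in = Z1 + (Z3 || Z2) = 0 - j398.2 Ω = 398.2∠-90.0° Ω.
Step 5 — Source phasor: V = 12∠-92.0° V = -0.4188 - j11.99 V.
Step 6 — Current: I = V / Z = 0.03012 - j0.001052 A = 0.03014∠-2.0° A.
Step 7 — Complex power: S = V·I* = 0 - j0.3617 VA.
Step 8 — Real power: P = Re(S) = 0 W.
Step 9 — Reactive power: Q = Im(S) = -0.3617 VAR.
Step 10 — Apparent power: |S| = 0.3617 VA.
Step 11 — Power factor: PF = P/|S| = 0 (leading).

(a) P = 0 W  (b) Q = -0.3617 VAR  (c) S = 0.3617 VA  (d) PF = 0 (leading)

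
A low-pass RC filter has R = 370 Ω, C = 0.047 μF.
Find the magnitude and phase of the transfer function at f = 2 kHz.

Step 1 — Angular frequency: ω = 2π·2000 = 1.257e+04 rad/s.
Step 2 — Transfer function: H(jω) = 1/(1 + jωRC).
Step 3 — Denominator: 1 + jωRC = 1 + j·1.257e+04·370·4.7e-08 = 1 + j0.2185.
Step 4 — H = 0.9544 - j0.2086.
Step 5 — Magnitude: |H| = 0.9769 (-0.2 dB); phase: φ = -12.3°.

|H| = 0.9769 (-0.2 dB), φ = -12.3°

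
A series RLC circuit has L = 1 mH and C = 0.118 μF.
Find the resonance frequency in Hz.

Step 1 — Resonance condition Im(Z)=0 gives ω₀ = 1/√(LC).
Step 2 — ω₀ = 1/√(0.001·1.18e-07) = 9.206e+04 rad/s.
Step 3 — f₀ = ω₀/(2π) = 1.465e+04 Hz.

f₀ = 1.465e+04 Hz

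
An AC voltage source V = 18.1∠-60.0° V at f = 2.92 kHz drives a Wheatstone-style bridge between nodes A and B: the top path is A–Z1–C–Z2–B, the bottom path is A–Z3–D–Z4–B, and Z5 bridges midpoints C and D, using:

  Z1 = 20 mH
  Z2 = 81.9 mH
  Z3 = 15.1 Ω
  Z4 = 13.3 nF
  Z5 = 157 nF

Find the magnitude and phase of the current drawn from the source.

Step 1 — Angular frequency: ω = 2π·f = 2π·2920 = 1.835e+04 rad/s.
Step 2 — Component impedances:
  Z1: Z = jωL = j·1.835e+04·0.02 = 0 + j366.9 Ω
  Z2: Z = jωL = j·1.835e+04·0.0819 = 0 + j1503 Ω
  Z3: Z = R = 15.1 Ω
  Z4: Z = 1/(jωC) = -j/(ω·C) = 0 - j4098 Ω
  Z5: Z = 1/(jωC) = -j/(ω·C) = 0 - j347.2 Ω
Step 3 — Bridge requires nodal analysis (the Z5 bridge couples midpoints C and D, so the two paths cannot be reduced to a simple series/parallel combination). Setting node B to ground and injecting 1 A at node A, the 3-node admittance system at A, C, D solves to V_A = Z_AB = 1142 - j1956 Ω = 2265∠-59.7° Ω.
Step 4 — Source phasor: V = 18.1∠-60.0° V = 9.05 - j15.68 V.
Step 5 — Ohm's law: I = V / Z_total = (9.05 - j15.68) / (1142 - j1956) = 0.007991 - j3.871e-05 A.
Step 6 — Convert to polar: |I| = 0.007991 A, ∠I = -0.3°.

I = 0.007991∠-0.3° A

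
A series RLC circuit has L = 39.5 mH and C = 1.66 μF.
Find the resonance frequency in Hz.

Step 1 — Resonance condition Im(Z)=0 gives ω₀ = 1/√(LC).
Step 2 — ω₀ = 1/√(0.0395·1.66e-06) = 3905 rad/s.
Step 3 — f₀ = ω₀/(2π) = 621.5 Hz.

f₀ = 621.5 Hz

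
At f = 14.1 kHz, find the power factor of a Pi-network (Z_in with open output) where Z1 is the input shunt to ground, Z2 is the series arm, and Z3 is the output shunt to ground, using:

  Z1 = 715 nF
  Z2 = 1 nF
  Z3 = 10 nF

Step 1 — Angular frequency: ω = 2π·f = 2π·1.41e+04 = 8.859e+04 rad/s.
Step 2 — Component impedances:
  Z1: Z = 1/(jωC) = -j/(ω·C) = 0 - j15.79 Ω
  Z2: Z = 1/(jωC) = -j/(ω·C) = 0 - j1.129e+04 Ω
  Z3: Z = 1/(jωC) = -j/(ω·C) = 0 - j1129 Ω
Step 3 — With open output, the series arm Z2 and the output shunt Z3 appear in series to ground: Z2 + Z3 = 0 - j1.242e+04 Ω.
Step 4 — Parallel with input shunt Z1: Z_in = Z1 || (Z2 + Z3) = 0 - j15.77 Ω = 15.77∠-90.0° Ω.
Step 5 — Power factor: PF = cos(φ) = Re(Z)/|Z| = 0/15.77 = 0.
Step 6 — Type: Im(Z) = -15.77 ⇒ leading (phase φ = -90.0°).

PF = 0 (leading, φ = -90.0°)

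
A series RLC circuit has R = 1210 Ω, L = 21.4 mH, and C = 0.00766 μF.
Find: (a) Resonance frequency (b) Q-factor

Step 1 — Resonance condition Im(Z)=0 gives ω₀ = 1/√(LC).
Step 2 — ω₀ = 1/√(0.0214·7.66e-09) = 7.81e+04 rad/s.
Step 3 — f₀ = ω₀/(2π) = 1.243e+04 Hz.
Step 4 — Series Q: Q = ω₀L/R = 7.81e+04·0.0214/1210 = 1.381.

(a) f₀ = 1.243e+04 Hz  (b) Q = 1.381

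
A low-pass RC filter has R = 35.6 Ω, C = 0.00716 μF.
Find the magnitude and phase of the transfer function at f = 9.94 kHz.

Step 1 — Angular frequency: ω = 2π·9940 = 6.245e+04 rad/s.
Step 2 — Transfer function: H(jω) = 1/(1 + jωRC).
Step 3 — Denominator: 1 + jωRC = 1 + j·6.245e+04·35.6·7.16e-09 = 1 + j0.01592.
Step 4 — H = 0.9997 - j0.01592.
Step 5 — Magnitude: |H| = 0.9999 (-0.0 dB); phase: φ = -0.9°.

|H| = 0.9999 (-0.0 dB), φ = -0.9°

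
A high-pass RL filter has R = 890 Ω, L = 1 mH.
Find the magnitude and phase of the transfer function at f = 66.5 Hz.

Step 1 — Angular frequency: ω = 2π·66.5 = 417.8 rad/s.
Step 2 — Transfer function: H(jω) = jωL/(R + jωL).
Step 3 — Numerator jωL = j·0.4178; denominator R + jωL = 890 + j0.4178.
Step 4 — H = 2.204e-07 + j0.0004695.
Step 5 — Magnitude: |H| = 0.0004695 (-66.6 dB); phase: φ = 90.0°.

|H| = 0.0004695 (-66.6 dB), φ = 90.0°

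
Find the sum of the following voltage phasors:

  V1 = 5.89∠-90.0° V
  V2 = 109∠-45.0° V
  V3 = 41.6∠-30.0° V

Step 1 — Convert each phasor to rectangular form:
  V1 = 5.89·(cos(-90.0°) + j·sin(-90.0°)) = 0 - j5.89 V
  V2 = 109·(cos(-45.0°) + j·sin(-45.0°)) = 77.07 - j77.07 V
  V3 = 41.6·(cos(-30.0°) + j·sin(-30.0°)) = 36.03 - j20.8 V
Step 2 — Sum components: V_total = 113.1 - j103.8 V.
Step 3 — Convert to polar: |V_total| = 153.5 V, ∠V_total = -42.5°.

V_total = 153.5∠-42.5° V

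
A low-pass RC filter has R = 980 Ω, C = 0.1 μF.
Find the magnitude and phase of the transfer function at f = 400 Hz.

Step 1 — Angular frequency: ω = 2π·400 = 2513 rad/s.
Step 2 — Transfer function: H(jω) = 1/(1 + jωRC).
Step 3 — Denominator: 1 + jωRC = 1 + j·2513·980·1e-07 = 1 + j0.2463.
Step 4 — H = 0.9428 - j0.2322.
Step 5 — Magnitude: |H| = 0.971 (-0.3 dB); phase: φ = -13.8°.

|H| = 0.971 (-0.3 dB), φ = -13.8°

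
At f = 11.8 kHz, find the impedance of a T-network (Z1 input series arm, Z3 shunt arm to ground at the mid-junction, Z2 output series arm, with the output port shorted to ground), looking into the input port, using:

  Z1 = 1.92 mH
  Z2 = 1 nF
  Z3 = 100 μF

Step 1 — Angular frequency: ω = 2π·f = 2π·1.18e+04 = 7.414e+04 rad/s.
Step 2 — Component impedances:
  Z1: Z = jωL = j·7.414e+04·0.00192 = 0 + j142.4 Ω
  Z2: Z = 1/(jωC) = -j/(ω·C) = 0 - j1.349e+04 Ω
  Z3: Z = 1/(jωC) = -j/(ω·C) = 0 - j0.1349 Ω
Step 3 — With the output port shorted to ground, the output series arm Z2 runs from the junction to ground; the shunt arm Z3 also runs from the junction to ground. They appear in parallel: Z3 || Z2 = 0 - j0.1349 Ω.
Step 4 — Series with input arm Z1: Z_in = Z1 + (Z3 || Z2) = 0 + j142.2 Ω = 142.2∠90.0° Ω.

Z = 0 + j142.2 Ω = 142.2∠90.0° Ω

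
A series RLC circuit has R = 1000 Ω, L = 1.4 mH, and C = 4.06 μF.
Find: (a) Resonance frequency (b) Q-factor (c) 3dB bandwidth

Step 1 — Resonance condition Im(Z)=0 gives ω₀ = 1/√(LC).
Step 2 — ω₀ = 1/√(0.0014·4.06e-06) = 1.326e+04 rad/s.
Step 3 — f₀ = ω₀/(2π) = 2111 Hz.
Step 4 — Series Q: Q = ω₀L/R = 1.326e+04·0.0014/1000 = 0.01857.
Step 5 — 3dB bandwidth: Δω = ω₀/Q = 7.143e+05 rad/s; BW = Δω/(2π) = 1.137e+05 Hz.

(a) f₀ = 2111 Hz  (b) Q = 0.01857  (c) BW = 1.137e+05 Hz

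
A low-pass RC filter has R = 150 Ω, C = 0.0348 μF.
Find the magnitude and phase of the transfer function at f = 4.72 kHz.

Step 1 — Angular frequency: ω = 2π·4720 = 2.966e+04 rad/s.
Step 2 — Transfer function: H(jω) = 1/(1 + jωRC).
Step 3 — Denominator: 1 + jωRC = 1 + j·2.966e+04·150·3.48e-08 = 1 + j0.1548.
Step 4 — H = 0.9766 - j0.1512.
Step 5 — Magnitude: |H| = 0.9882 (-0.1 dB); phase: φ = -8.8°.

|H| = 0.9882 (-0.1 dB), φ = -8.8°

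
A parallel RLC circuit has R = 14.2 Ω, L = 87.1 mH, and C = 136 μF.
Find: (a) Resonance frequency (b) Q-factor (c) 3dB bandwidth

Step 1 — Resonance: ω₀ = 1/√(LC) = 1/√(0.0871·0.000136) = 290.6 rad/s.
Step 2 — f₀ = ω₀/(2π) = 46.24 Hz.
Step 3 — Parallel Q: Q = R/(ω₀L) = 14.2/(290.6·0.0871) = 0.5611.
Step 4 — Bandwidth: Δω = ω₀/Q = 517.8 rad/s; BW = Δω/(2π) = 82.41 Hz.

(a) f₀ = 46.24 Hz  (b) Q = 0.5611  (c) BW = 82.41 Hz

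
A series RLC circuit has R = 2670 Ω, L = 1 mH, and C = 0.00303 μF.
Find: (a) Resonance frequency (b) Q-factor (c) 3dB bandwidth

Step 1 — Resonance condition Im(Z)=0 gives ω₀ = 1/√(LC).
Step 2 — ω₀ = 1/√(0.001·3.03e-09) = 5.745e+05 rad/s.
Step 3 — f₀ = ω₀/(2π) = 9.143e+04 Hz.
Step 4 — Series Q: Q = ω₀L/R = 5.745e+05·0.001/2670 = 0.2152.
Step 5 — 3dB bandwidth: Δω = ω₀/Q = 2.67e+06 rad/s; BW = Δω/(2π) = 4.249e+05 Hz.

(a) f₀ = 9.143e+04 Hz  (b) Q = 0.2152  (c) BW = 4.249e+05 Hz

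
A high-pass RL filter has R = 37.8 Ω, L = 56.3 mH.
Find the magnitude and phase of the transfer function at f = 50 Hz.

Step 1 — Angular frequency: ω = 2π·50 = 314.2 rad/s.
Step 2 — Transfer function: H(jω) = jωL/(R + jωL).
Step 3 — Numerator jωL = j·17.69; denominator R + jωL = 37.8 + j17.69.
Step 4 — H = 0.1796 + j0.3839.
Step 5 — Magnitude: |H| = 0.4238 (-7.5 dB); phase: φ = 64.9°.

|H| = 0.4238 (-7.5 dB), φ = 64.9°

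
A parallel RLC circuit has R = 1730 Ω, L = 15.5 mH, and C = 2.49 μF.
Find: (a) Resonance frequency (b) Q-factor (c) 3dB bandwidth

Step 1 — Resonance: ω₀ = 1/√(LC) = 1/√(0.0155·2.49e-06) = 5090 rad/s.
Step 2 — f₀ = ω₀/(2π) = 810.1 Hz.
Step 3 — Parallel Q: Q = R/(ω₀L) = 1730/(5090·0.0155) = 21.93.
Step 4 — Bandwidth: Δω = ω₀/Q = 232.1 rad/s; BW = Δω/(2π) = 36.95 Hz.

(a) f₀ = 810.1 Hz  (b) Q = 21.93  (c) BW = 36.95 Hz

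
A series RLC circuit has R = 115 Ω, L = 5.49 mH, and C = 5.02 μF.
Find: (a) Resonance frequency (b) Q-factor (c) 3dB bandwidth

Step 1 — Resonance condition Im(Z)=0 gives ω₀ = 1/√(LC).
Step 2 — ω₀ = 1/√(0.00549·5.02e-06) = 6024 rad/s.
Step 3 — f₀ = ω₀/(2π) = 958.7 Hz.
Step 4 — Series Q: Q = ω₀L/R = 6024·0.00549/115 = 0.2876.
Step 5 — 3dB bandwidth: Δω = ω₀/Q = 2.095e+04 rad/s; BW = Δω/(2π) = 3334 Hz.

(a) f₀ = 958.7 Hz  (b) Q = 0.2876  (c) BW = 3334 Hz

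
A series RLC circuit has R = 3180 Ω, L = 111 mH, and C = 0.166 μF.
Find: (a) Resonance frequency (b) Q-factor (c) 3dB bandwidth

Step 1 — Resonance condition Im(Z)=0 gives ω₀ = 1/√(LC).
Step 2 — ω₀ = 1/√(0.111·1.66e-07) = 7367 rad/s.
Step 3 — f₀ = ω₀/(2π) = 1172 Hz.
Step 4 — Series Q: Q = ω₀L/R = 7367·0.111/3180 = 0.2571.
Step 5 — 3dB bandwidth: Δω = ω₀/Q = 2.865e+04 rad/s; BW = Δω/(2π) = 4560 Hz.

(a) f₀ = 1172 Hz  (b) Q = 0.2571  (c) BW = 4560 Hz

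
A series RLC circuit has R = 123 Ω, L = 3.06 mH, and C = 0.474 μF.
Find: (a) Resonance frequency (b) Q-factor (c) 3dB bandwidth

Step 1 — Resonance condition Im(Z)=0 gives ω₀ = 1/√(LC).
Step 2 — ω₀ = 1/√(0.00306·4.74e-07) = 2.626e+04 rad/s.
Step 3 — f₀ = ω₀/(2π) = 4179 Hz.
Step 4 — Series Q: Q = ω₀L/R = 2.626e+04·0.00306/123 = 0.6532.
Step 5 — 3dB bandwidth: Δω = ω₀/Q = 4.02e+04 rad/s; BW = Δω/(2π) = 6397 Hz.

(a) f₀ = 4179 Hz  (b) Q = 0.6532  (c) BW = 6397 Hz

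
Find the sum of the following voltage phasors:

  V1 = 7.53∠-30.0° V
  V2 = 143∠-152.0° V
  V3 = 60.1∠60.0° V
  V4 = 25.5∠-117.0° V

Step 1 — Convert each phasor to rectangular form:
  V1 = 7.53·(cos(-30.0°) + j·sin(-30.0°)) = 6.521 - j3.765 V
  V2 = 143·(cos(-152.0°) + j·sin(-152.0°)) = -126.3 - j67.13 V
  V3 = 60.1·(cos(60.0°) + j·sin(60.0°)) = 30.05 + j52.05 V
  V4 = 25.5·(cos(-117.0°) + j·sin(-117.0°)) = -11.58 - j22.72 V
Step 2 — Sum components: V_total = -101.3 - j41.57 V.
Step 3 — Convert to polar: |V_total| = 109.5 V, ∠V_total = -157.7°.

V_total = 109.5∠-157.7° V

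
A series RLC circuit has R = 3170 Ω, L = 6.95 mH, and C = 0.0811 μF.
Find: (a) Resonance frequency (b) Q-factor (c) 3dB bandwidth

Step 1 — Resonance: ω₀ = 1/√(LC) = 1/√(0.00695·8.11e-08) = 4.212e+04 rad/s.
Step 2 — f₀ = ω₀/(2π) = 6704 Hz.
Step 3 — Series Q: Q = ω₀L/R = 4.212e+04·0.00695/3170 = 0.09235.
Step 4 — Bandwidth: Δω = ω₀/Q = 4.561e+05 rad/s; BW = Δω/(2π) = 7.259e+04 Hz.

(a) f₀ = 6704 Hz  (b) Q = 0.09235  (c) BW = 7.259e+04 Hz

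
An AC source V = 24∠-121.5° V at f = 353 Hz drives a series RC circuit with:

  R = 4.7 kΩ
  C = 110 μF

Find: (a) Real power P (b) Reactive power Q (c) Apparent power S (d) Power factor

Step 1 — Angular frequency: ω = 2π·f = 2π·353 = 2218 rad/s.
Step 2 — Component impedances:
  R: Z = R = 4700 Ω
  C: Z = 1/(jωC) = -j/(ω·C) = 0 - j4.099 Ω
Step 3 — Series combination: Z_total = R + C = 4700 - j4.099 Ω = 4700∠-0.0° Ω.
Step 4 — Source phasor: V = 24∠-121.5° V = -12.54 - j20.46 V.
Step 5 — Current: I = V / Z = -0.002664 - j0.004356 A = 0.005106∠-121.5° A.
Step 6 — Complex power: S = V·I* = 0.1226 - j0.0001069 VA.
Step 7 — Real power: P = Re(S) = 0.1226 W.
Step 8 — Reactive power: Q = Im(S) = -0.0001069 VAR.
Step 9 — Apparent power: |S| = 0.1226 VA.
Step 10 — Power factor: PF = P/|S| = 1 (leading).

(a) P = 0.1226 W  (b) Q = -0.0001069 VAR  (c) S = 0.1226 VA  (d) PF = 1 (leading)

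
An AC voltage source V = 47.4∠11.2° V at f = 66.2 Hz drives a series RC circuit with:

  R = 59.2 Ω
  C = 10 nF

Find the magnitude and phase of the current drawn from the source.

Step 1 — Angular frequency: ω = 2π·f = 2π·66.2 = 415.9 rad/s.
Step 2 — Component impedances:
  R: Z = R = 59.2 Ω
  C: Z = 1/(jωC) = -j/(ω·C) = 0 - j2.404e+05 Ω
Step 3 — Series combination: Z_total = R + C = 59.2 - j2.404e+05 Ω = 2.404e+05∠-90.0° Ω.
Step 4 — Source phasor: V = 47.4∠11.2° V = 46.5 + j9.207 V.
Step 5 — Ohm's law: I = V / Z_total = (46.5 + j9.207) / (59.2 - j2.404e+05) = -3.825e-05 + j0.0001934 A.
Step 6 — Convert to polar: |I| = 0.0001972 A, ∠I = 101.2°.

I = 0.0001972∠101.2° A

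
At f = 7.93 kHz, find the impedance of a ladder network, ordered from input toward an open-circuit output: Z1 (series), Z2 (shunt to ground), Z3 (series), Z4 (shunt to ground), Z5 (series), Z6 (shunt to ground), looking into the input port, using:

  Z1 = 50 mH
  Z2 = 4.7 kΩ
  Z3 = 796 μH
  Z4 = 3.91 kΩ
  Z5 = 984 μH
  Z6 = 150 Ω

Step 1 — Angular frequency: ω = 2π·f = 2π·7930 = 4.983e+04 rad/s.
Step 2 — Component impedances:
  Z1: Z = jωL = j·4.983e+04·0.05 = 0 + j2491 Ω
  Z2: Z = R = 4700 Ω
  Z3: Z = jωL = j·4.983e+04·0.000796 = 0 + j39.66 Ω
  Z4: Z = R = 3910 Ω
  Z5: Z = jωL = j·4.983e+04·0.000984 = 0 + j49.03 Ω
  Z6: Z = R = 150 Ω
Step 3 — Ladder network (open output): work backward from the far end, alternating series and parallel combinations. Z_in = 142.1 + j2571 Ω = 2575∠86.8° Ω.

Z = 142.1 + j2571 Ω = 2575∠86.8° Ω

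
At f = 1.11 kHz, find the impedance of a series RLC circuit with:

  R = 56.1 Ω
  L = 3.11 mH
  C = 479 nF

Step 1 — Angular frequency: ω = 2π·f = 2π·1110 = 6974 rad/s.
Step 2 — Component impedances:
  R: Z = R = 56.1 Ω
  L: Z = jωL = j·6974·0.00311 = 0 + j21.69 Ω
  C: Z = 1/(jωC) = -j/(ω·C) = 0 - j299.3 Ω
Step 3 — Series combination: Z_total = R + L + C = 56.1 - j277.6 Ω = 283.3∠-78.6° Ω.

Z = 56.1 - j277.6 Ω = 283.3∠-78.6° Ω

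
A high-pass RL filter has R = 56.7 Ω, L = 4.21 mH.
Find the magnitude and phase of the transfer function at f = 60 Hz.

Step 1 — Angular frequency: ω = 2π·60 = 377 rad/s.
Step 2 — Transfer function: H(jω) = jωL/(R + jωL).
Step 3 — Numerator jωL = j·1.587; denominator R + jωL = 56.7 + j1.587.
Step 4 — H = 0.0007829 + j0.02797.
Step 5 — Magnitude: |H| = 0.02798 (-31.1 dB); phase: φ = 88.4°.

|H| = 0.02798 (-31.1 dB), φ = 88.4°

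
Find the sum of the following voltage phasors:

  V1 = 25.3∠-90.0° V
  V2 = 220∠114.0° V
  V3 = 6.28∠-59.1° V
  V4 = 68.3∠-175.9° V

Step 1 — Convert each phasor to rectangular form:
  V1 = 25.3·(cos(-90.0°) + j·sin(-90.0°)) = 0 - j25.3 V
  V2 = 220·(cos(114.0°) + j·sin(114.0°)) = -89.48 + j201 V
  V3 = 6.28·(cos(-59.1°) + j·sin(-59.1°)) = 3.225 - j5.389 V
  V4 = 68.3·(cos(-175.9°) + j·sin(-175.9°)) = -68.13 - j4.883 V
Step 2 — Sum components: V_total = -154.4 + j165.4 V.
Step 3 — Convert to polar: |V_total| = 226.3 V, ∠V_total = 133.0°.

V_total = 226.3∠133.0° V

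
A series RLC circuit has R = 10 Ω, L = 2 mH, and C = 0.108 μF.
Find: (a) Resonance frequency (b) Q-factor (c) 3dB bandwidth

Step 1 — Resonance: ω₀ = 1/√(LC) = 1/√(0.002·1.08e-07) = 6.804e+04 rad/s.
Step 2 — f₀ = ω₀/(2π) = 1.083e+04 Hz.
Step 3 — Series Q: Q = ω₀L/R = 6.804e+04·0.002/10 = 13.61.
Step 4 — Bandwidth: Δω = ω₀/Q = 5000 rad/s; BW = Δω/(2π) = 795.8 Hz.

(a) f₀ = 1.083e+04 Hz  (b) Q = 13.61  (c) BW = 795.8 Hz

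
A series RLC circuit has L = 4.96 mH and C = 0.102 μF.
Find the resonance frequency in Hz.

Step 1 — Resonance condition Im(Z)=0 gives ω₀ = 1/√(LC).
Step 2 — ω₀ = 1/√(0.00496·1.02e-07) = 4.446e+04 rad/s.
Step 3 — f₀ = ω₀/(2π) = 7076 Hz.

f₀ = 7076 Hz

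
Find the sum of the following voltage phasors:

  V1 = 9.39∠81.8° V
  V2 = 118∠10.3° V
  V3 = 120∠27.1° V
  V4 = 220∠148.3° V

Step 1 — Convert each phasor to rectangular form:
  V1 = 9.39·(cos(81.8°) + j·sin(81.8°)) = 1.339 + j9.294 V
  V2 = 118·(cos(10.3°) + j·sin(10.3°)) = 116.1 + j21.1 V
  V3 = 120·(cos(27.1°) + j·sin(27.1°)) = 106.8 + j54.67 V
  V4 = 220·(cos(148.3°) + j·sin(148.3°)) = -187.2 + j115.6 V
Step 2 — Sum components: V_total = 37.08 + j200.7 V.
Step 3 — Convert to polar: |V_total| = 204.1 V, ∠V_total = 79.5°.

V_total = 204.1∠79.5° V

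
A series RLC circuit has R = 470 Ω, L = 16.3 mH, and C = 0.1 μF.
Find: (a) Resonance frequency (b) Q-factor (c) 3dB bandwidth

Step 1 — Resonance condition Im(Z)=0 gives ω₀ = 1/√(LC).
Step 2 — ω₀ = 1/√(0.0163·1e-07) = 2.477e+04 rad/s.
Step 3 — f₀ = ω₀/(2π) = 3942 Hz.
Step 4 — Series Q: Q = ω₀L/R = 2.477e+04·0.0163/470 = 0.859.
Step 5 — 3dB bandwidth: Δω = ω₀/Q = 2.883e+04 rad/s; BW = Δω/(2π) = 4589 Hz.

(a) f₀ = 3942 Hz  (b) Q = 0.859  (c) BW = 4589 Hz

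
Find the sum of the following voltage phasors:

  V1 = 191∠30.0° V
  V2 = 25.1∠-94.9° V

Step 1 — Convert each phasor to rectangular form:
  V1 = 191·(cos(30.0°) + j·sin(30.0°)) = 165.4 + j95.5 V
  V2 = 25.1·(cos(-94.9°) + j·sin(-94.9°)) = -2.144 - j25.01 V
Step 2 — Sum components: V_total = 163.3 + j70.49 V.
Step 3 — Convert to polar: |V_total| = 177.8 V, ∠V_total = 23.4°.

V_total = 177.8∠23.4° V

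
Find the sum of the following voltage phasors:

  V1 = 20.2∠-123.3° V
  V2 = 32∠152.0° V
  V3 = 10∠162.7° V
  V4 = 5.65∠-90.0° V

Step 1 — Convert each phasor to rectangular form:
  V1 = 20.2·(cos(-123.3°) + j·sin(-123.3°)) = -11.09 - j16.88 V
  V2 = 32·(cos(152.0°) + j·sin(152.0°)) = -28.25 + j15.02 V
  V3 = 10·(cos(162.7°) + j·sin(162.7°)) = -9.548 + j2.974 V
  V4 = 5.65·(cos(-90.0°) + j·sin(-90.0°)) = 0 - j5.65 V
Step 2 — Sum components: V_total = -48.89 - j4.536 V.
Step 3 — Convert to polar: |V_total| = 49.1 V, ∠V_total = -174.7°.

V_total = 49.1∠-174.7° V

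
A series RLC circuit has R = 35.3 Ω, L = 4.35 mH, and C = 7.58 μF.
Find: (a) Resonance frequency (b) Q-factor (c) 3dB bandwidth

Step 1 — Resonance condition Im(Z)=0 gives ω₀ = 1/√(LC).
Step 2 — ω₀ = 1/√(0.00435·7.58e-06) = 5507 rad/s.
Step 3 — f₀ = ω₀/(2π) = 876.5 Hz.
Step 4 — Series Q: Q = ω₀L/R = 5507·0.00435/35.3 = 0.6786.
Step 5 — 3dB bandwidth: Δω = ω₀/Q = 8115 rad/s; BW = Δω/(2π) = 1292 Hz.

(a) f₀ = 876.5 Hz  (b) Q = 0.6786  (c) BW = 1292 Hz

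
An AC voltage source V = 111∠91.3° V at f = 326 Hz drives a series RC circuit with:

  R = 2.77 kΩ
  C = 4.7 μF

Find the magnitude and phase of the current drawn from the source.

Step 1 — Angular frequency: ω = 2π·f = 2π·326 = 2048 rad/s.
Step 2 — Component impedances:
  R: Z = R = 2770 Ω
  C: Z = 1/(jωC) = -j/(ω·C) = 0 - j103.9 Ω
Step 3 — Series combination: Z_total = R + C = 2770 - j103.9 Ω = 2772∠-2.1° Ω.
Step 4 — Source phasor: V = 111∠91.3° V = -2.518 + j111 V.
Step 5 — Ohm's law: I = V / Z_total = (-2.518 + j111) / (2770 - j103.9) = -0.002408 + j0.03997 A.
Step 6 — Convert to polar: |I| = 0.04004 A, ∠I = 93.4°.

I = 0.04004∠93.4° A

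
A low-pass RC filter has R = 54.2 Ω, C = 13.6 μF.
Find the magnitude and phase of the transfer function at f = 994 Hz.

Step 1 — Angular frequency: ω = 2π·994 = 6245 rad/s.
Step 2 — Transfer function: H(jω) = 1/(1 + jωRC).
Step 3 — Denominator: 1 + jωRC = 1 + j·6245·54.2·1.36e-05 = 1 + j4.604.
Step 4 — H = 0.04506 - j0.2074.
Step 5 — Magnitude: |H| = 0.2123 (-13.5 dB); phase: φ = -77.7°.

|H| = 0.2123 (-13.5 dB), φ = -77.7°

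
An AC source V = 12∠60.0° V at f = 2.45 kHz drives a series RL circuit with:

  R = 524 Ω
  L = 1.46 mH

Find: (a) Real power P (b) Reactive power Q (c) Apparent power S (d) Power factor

Step 1 — Angular frequency: ω = 2π·f = 2π·2450 = 1.539e+04 rad/s.
Step 2 — Component impedances:
  R: Z = R = 524 Ω
  L: Z = jωL = j·1.539e+04·0.00146 = 0 + j22.47 Ω
Step 3 — Series combination: Z_total = R + L = 524 + j22.47 Ω = 524.5∠2.5° Ω.
Step 4 — Source phasor: V = 12∠60.0° V = 6 + j10.39 V.
Step 5 — Current: I = V / Z = 0.01228 + j0.01931 A = 0.02288∠57.5° A.
Step 6 — Complex power: S = V·I* = 0.2743 + j0.01177 VA.
Step 7 — Real power: P = Re(S) = 0.2743 W.
Step 8 — Reactive power: Q = Im(S) = 0.01177 VAR.
Step 9 — Apparent power: |S| = 0.2746 VA.
Step 10 — Power factor: PF = P/|S| = 0.9991 (lagging).

(a) P = 0.2743 W  (b) Q = 0.01177 VAR  (c) S = 0.2746 VA  (d) PF = 0.9991 (lagging)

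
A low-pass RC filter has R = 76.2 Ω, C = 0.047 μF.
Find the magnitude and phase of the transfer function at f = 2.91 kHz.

Step 1 — Angular frequency: ω = 2π·2910 = 1.828e+04 rad/s.
Step 2 — Transfer function: H(jω) = 1/(1 + jωRC).
Step 3 — Denominator: 1 + jωRC = 1 + j·1.828e+04·76.2·4.7e-08 = 1 + j0.06548.
Step 4 — H = 0.9957 - j0.0652.
Step 5 — Magnitude: |H| = 0.9979 (-0.0 dB); phase: φ = -3.7°.

|H| = 0.9979 (-0.0 dB), φ = -3.7°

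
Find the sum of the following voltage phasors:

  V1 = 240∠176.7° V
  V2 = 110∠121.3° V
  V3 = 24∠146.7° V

Step 1 — Convert each phasor to rectangular form:
  V1 = 240·(cos(176.7°) + j·sin(176.7°)) = -239.6 + j13.82 V
  V2 = 110·(cos(121.3°) + j·sin(121.3°)) = -57.15 + j93.99 V
  V3 = 24·(cos(146.7°) + j·sin(146.7°)) = -20.06 + j13.18 V
Step 2 — Sum components: V_total = -316.8 + j121 V.
Step 3 — Convert to polar: |V_total| = 339.1 V, ∠V_total = 159.1°.

V_total = 339.1∠159.1° V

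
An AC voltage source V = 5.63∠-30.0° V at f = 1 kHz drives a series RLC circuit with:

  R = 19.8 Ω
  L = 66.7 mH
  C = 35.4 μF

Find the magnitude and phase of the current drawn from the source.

Step 1 — Angular frequency: ω = 2π·f = 2π·1000 = 6283 rad/s.
Step 2 — Component impedances:
  R: Z = R = 19.8 Ω
  L: Z = jωL = j·6283·0.0667 = 0 + j419.1 Ω
  C: Z = 1/(jωC) = -j/(ω·C) = 0 - j4.496 Ω
Step 3 — Series combination: Z_total = R + L + C = 19.8 + j414.6 Ω = 415.1∠87.3° Ω.
Step 4 — Source phasor: V = 5.63∠-30.0° V = 4.876 - j2.815 V.
Step 5 — Ohm's law: I = V / Z_total = (4.876 - j2.815) / (19.8 + j414.6) = -0.006214 - j0.01206 A.
Step 6 — Convert to polar: |I| = 0.01356 A, ∠I = -117.3°.

I = 0.01356∠-117.3° A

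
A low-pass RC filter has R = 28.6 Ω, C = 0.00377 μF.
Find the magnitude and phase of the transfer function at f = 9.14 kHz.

Step 1 — Angular frequency: ω = 2π·9140 = 5.743e+04 rad/s.
Step 2 — Transfer function: H(jω) = 1/(1 + jωRC).
Step 3 — Denominator: 1 + jωRC = 1 + j·5.743e+04·28.6·3.77e-09 = 1 + j0.006192.
Step 4 — H = 1 - j0.006192.
Step 5 — Magnitude: |H| = 1 (-0.0 dB); phase: φ = -0.4°.

|H| = 1 (-0.0 dB), φ = -0.4°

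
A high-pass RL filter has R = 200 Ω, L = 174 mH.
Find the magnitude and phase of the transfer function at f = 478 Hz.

Step 1 — Angular frequency: ω = 2π·478 = 3003 rad/s.
Step 2 — Transfer function: H(jω) = jωL/(R + jωL).
Step 3 — Numerator jωL = j·522.6; denominator R + jωL = 200 + j522.6.
Step 4 — H = 0.8722 + j0.3338.
Step 5 — Magnitude: |H| = 0.9339 (-0.6 dB); phase: φ = 20.9°.

|H| = 0.9339 (-0.6 dB), φ = 20.9°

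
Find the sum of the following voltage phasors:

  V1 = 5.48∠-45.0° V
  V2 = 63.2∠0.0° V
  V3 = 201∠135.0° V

Step 1 — Convert each phasor to rectangular form:
  V1 = 5.48·(cos(-45.0°) + j·sin(-45.0°)) = 3.875 - j3.875 V
  V2 = 63.2·(cos(0.0°) + j·sin(0.0°)) = 63.2 V
  V3 = 201·(cos(135.0°) + j·sin(135.0°)) = -142.1 + j142.1 V
Step 2 — Sum components: V_total = -75.05 + j138.3 V.
Step 3 — Convert to polar: |V_total| = 157.3 V, ∠V_total = 118.5°.

V_total = 157.3∠118.5° V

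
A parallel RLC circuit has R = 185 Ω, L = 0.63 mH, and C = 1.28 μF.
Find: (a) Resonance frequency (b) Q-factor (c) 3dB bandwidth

Step 1 — Resonance: ω₀ = 1/√(LC) = 1/√(0.00063·1.28e-06) = 3.521e+04 rad/s.
Step 2 — f₀ = ω₀/(2π) = 5605 Hz.
Step 3 — Parallel Q: Q = R/(ω₀L) = 185/(3.521e+04·0.00063) = 8.339.
Step 4 — Bandwidth: Δω = ω₀/Q = 4223 rad/s; BW = Δω/(2π) = 672.1 Hz.

(a) f₀ = 5605 Hz  (b) Q = 8.339  (c) BW = 672.1 Hz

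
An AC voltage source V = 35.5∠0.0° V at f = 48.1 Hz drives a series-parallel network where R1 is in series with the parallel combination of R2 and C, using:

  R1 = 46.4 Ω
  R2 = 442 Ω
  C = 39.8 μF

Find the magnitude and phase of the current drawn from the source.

Step 1 — Angular frequency: ω = 2π·f = 2π·48.1 = 302.2 rad/s.
Step 2 — Component impedances:
  R1: Z = R = 46.4 Ω
  R2: Z = R = 442 Ω
  C: Z = 1/(jωC) = -j/(ω·C) = 0 - j83.14 Ω
Step 3 — Parallel branch: R2 || C = 1/(1/R2 + 1/C) = 15.1 - j80.3 Ω.
Step 4 — Series with R1: Z_total = R1 + (R2 || C) = 61.5 - j80.3 Ω = 101.1∠-52.5° Ω.
Step 5 — Source phasor: V = 35.5∠0.0° V = 35.5 V.
Step 6 — Ohm's law: I = V / Z_total = (35.5) / (61.5 - j80.3) = 0.2134 + j0.2786 A.
Step 7 — Convert to polar: |I| = 0.351 A, ∠I = 52.5°.

I = 0.351∠52.5° A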